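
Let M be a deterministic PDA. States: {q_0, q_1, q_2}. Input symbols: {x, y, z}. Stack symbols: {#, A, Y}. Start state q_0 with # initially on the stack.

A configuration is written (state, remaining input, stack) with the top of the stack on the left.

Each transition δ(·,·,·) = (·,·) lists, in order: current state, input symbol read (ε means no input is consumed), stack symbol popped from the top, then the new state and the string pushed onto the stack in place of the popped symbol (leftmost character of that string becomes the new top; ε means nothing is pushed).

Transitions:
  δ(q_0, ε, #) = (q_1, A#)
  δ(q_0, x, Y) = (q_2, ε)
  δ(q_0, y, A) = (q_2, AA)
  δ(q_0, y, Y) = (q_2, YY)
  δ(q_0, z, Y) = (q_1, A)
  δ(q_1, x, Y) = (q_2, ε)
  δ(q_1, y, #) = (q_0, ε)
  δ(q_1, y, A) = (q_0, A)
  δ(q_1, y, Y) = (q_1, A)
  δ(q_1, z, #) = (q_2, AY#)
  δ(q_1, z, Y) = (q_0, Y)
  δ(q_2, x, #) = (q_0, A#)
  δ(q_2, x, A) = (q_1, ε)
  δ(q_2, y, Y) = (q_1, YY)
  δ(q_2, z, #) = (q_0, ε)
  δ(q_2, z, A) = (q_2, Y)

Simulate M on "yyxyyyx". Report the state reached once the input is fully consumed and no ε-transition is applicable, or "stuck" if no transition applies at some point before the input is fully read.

(q_0, yyxyyyx, #)
  ε-move, top #: go to q_1, push A# → (q_1, yyxyyyx, A#)
  read y, top A: go to q_0, push A → (q_0, yxyyyx, A#)
  read y, top A: go to q_2, push AA → (q_2, xyyyx, AA#)
  read x, top A: go to q_1, push ε → (q_1, yyyx, A#)
  read y, top A: go to q_0, push A → (q_0, yyx, A#)
  read y, top A: go to q_2, push AA → (q_2, yx, AA#)
No transition for (q_2, y, top A); M blocks with input yx remaining.

stuck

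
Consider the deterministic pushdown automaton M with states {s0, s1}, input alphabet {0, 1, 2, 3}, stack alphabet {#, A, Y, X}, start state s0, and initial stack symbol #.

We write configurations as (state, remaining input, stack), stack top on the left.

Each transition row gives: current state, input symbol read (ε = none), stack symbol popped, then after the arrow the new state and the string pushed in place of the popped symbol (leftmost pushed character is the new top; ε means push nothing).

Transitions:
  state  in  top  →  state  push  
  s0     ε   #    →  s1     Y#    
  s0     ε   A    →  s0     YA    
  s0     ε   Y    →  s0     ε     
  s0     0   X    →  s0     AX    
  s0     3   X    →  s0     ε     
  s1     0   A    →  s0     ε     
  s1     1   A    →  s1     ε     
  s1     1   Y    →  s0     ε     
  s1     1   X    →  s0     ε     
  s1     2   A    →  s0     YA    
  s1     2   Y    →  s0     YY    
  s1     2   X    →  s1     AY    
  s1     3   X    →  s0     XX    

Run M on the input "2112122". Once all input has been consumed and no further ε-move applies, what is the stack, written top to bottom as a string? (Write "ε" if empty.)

(s0, 2112122, #)
  ε-move, top #: go to s1, push Y# → (s1, 2112122, Y#)
  read 2, top Y: go to s0, push YY → (s0, 112122, YY#)
  ε-move, top Y: go to s0, push ε → (s0, 112122, Y#)
  ε-move, top Y: go to s0, push ε → (s0, 112122, #)
  ε-move, top #: go to s1, push Y# → (s1, 112122, Y#)
  read 1, top Y: go to s0, push ε → (s0, 12122, #)
  ε-move, top #: go to s1, push Y# → (s1, 12122, Y#)
  read 1, top Y: go to s0, push ε → (s0, 2122, #)
  ε-move, top #: go to s1, push Y# → (s1, 2122, Y#)
  read 2, top Y: go to s0, push YY → (s0, 122, YY#)
  ε-move, top Y: go to s0, push ε → (s0, 122, Y#)
  ε-move, top Y: go to s0, push ε → (s0, 122, #)
  ε-move, top #: go to s1, push Y# → (s1, 122, Y#)
  read 1, top Y: go to s0, push ε → (s0, 22, #)
  ε-move, top #: go to s1, push Y# → (s1, 22, Y#)
  read 2, top Y: go to s0, push YY → (s0, 2, YY#)
  ε-move, top Y: go to s0, push ε → (s0, 2, Y#)
  ε-move, top Y: go to s0, push ε → (s0, 2, #)
  ε-move, top #: go to s1, push Y# → (s1, 2, Y#)
  read 2, top Y: go to s0, push YY → (s0, ε, YY#)
  ε-move, top Y: go to s0, push ε → (s0, ε, Y#)
  ε-move, top Y: go to s0, push ε → (s0, ε, #)
  ε-move, top #: go to s1, push Y# → (s1, ε, Y#)
All input consumed in state s1 with stack Y#.

Y#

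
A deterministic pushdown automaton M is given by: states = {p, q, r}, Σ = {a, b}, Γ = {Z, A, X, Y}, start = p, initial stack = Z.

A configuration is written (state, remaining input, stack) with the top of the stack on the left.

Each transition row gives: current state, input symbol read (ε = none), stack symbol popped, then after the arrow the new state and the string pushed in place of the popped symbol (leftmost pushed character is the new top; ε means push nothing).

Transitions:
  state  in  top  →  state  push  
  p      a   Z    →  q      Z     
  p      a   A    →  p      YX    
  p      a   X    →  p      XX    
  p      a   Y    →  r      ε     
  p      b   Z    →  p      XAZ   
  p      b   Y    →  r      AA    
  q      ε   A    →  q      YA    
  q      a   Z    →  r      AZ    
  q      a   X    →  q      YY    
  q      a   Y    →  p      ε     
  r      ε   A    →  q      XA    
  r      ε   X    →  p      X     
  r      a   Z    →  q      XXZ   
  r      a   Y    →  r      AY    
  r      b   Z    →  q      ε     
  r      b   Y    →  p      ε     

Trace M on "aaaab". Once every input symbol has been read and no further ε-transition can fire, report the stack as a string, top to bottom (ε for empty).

XAAAZ

(p, aaaab, Z) ⊢ (q, aaab, Z) ⊢ (r, aab, AZ) ⊢ (q, aab, XAZ) ⊢ (q, ab, YYAZ) ⊢ (p, b, YAZ) ⊢ (r, ε, AAAZ) ⊢ (q, ε, XAAAZ)
All input consumed in state q with stack XAAAZ.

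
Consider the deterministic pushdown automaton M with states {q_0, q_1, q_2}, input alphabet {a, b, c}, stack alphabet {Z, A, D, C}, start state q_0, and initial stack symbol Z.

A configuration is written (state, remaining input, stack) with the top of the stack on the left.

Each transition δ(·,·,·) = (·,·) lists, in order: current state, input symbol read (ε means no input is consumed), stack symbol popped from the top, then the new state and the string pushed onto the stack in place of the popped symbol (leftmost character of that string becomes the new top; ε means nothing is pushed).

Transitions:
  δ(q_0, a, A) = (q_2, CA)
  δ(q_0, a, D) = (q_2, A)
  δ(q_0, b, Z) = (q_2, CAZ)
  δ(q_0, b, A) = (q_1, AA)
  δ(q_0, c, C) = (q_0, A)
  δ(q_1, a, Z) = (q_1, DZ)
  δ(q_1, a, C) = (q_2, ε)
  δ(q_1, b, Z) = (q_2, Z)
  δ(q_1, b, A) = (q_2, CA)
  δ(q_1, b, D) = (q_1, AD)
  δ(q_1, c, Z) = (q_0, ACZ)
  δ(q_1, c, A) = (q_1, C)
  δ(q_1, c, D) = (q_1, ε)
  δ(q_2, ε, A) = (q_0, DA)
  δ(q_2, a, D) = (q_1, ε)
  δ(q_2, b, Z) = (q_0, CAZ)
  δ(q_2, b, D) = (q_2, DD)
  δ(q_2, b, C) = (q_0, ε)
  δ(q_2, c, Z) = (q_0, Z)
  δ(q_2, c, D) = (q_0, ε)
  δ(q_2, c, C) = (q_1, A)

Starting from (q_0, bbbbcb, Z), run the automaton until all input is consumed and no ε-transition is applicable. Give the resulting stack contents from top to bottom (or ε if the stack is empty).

(q_0, bbbbcb, Z)
  read b, top Z: go to q_2, push CAZ → (q_2, bbbcb, CAZ)
  read b, top C: go to q_0, push ε → (q_0, bbcb, AZ)
  read b, top A: go to q_1, push AA → (q_1, bcb, AAZ)
  read b, top A: go to q_2, push CA → (q_2, cb, CAAZ)
  read c, top C: go to q_1, push A → (q_1, b, AAAZ)
  read b, top A: go to q_2, push CA → (q_2, ε, CAAAZ)
All input consumed in state q_2 with stack CAAAZ.

CAAAZ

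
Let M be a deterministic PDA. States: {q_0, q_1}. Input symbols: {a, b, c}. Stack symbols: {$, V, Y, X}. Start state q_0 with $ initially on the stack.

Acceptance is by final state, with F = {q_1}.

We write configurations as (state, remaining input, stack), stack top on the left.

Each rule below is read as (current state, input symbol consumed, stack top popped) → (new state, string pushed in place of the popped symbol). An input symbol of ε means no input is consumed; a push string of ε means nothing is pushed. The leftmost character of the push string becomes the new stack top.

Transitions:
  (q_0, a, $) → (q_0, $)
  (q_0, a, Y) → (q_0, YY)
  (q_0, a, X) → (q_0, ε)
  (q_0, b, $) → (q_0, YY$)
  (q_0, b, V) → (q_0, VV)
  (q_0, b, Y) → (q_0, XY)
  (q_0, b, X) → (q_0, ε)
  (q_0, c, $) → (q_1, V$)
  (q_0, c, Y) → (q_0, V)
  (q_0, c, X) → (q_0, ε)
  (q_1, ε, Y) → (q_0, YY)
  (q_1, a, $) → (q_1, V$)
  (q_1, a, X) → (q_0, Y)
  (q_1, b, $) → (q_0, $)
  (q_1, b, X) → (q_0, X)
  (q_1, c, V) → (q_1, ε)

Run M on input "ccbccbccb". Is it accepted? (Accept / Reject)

(q_0, ccbccbccb, $) ⊢ (q_1, cbccbccb, V$) ⊢ (q_1, bccbccb, $) ⊢ (q_0, ccbccb, $) ⊢ (q_1, cbccb, V$) ⊢ (q_1, bccb, $) ⊢ (q_0, ccb, $) ⊢ (q_1, cb, V$) ⊢ (q_1, b, $) ⊢ (q_0, ε, $)
All input consumed; state q_0 ∉ F and no further ε-move applies.

Reject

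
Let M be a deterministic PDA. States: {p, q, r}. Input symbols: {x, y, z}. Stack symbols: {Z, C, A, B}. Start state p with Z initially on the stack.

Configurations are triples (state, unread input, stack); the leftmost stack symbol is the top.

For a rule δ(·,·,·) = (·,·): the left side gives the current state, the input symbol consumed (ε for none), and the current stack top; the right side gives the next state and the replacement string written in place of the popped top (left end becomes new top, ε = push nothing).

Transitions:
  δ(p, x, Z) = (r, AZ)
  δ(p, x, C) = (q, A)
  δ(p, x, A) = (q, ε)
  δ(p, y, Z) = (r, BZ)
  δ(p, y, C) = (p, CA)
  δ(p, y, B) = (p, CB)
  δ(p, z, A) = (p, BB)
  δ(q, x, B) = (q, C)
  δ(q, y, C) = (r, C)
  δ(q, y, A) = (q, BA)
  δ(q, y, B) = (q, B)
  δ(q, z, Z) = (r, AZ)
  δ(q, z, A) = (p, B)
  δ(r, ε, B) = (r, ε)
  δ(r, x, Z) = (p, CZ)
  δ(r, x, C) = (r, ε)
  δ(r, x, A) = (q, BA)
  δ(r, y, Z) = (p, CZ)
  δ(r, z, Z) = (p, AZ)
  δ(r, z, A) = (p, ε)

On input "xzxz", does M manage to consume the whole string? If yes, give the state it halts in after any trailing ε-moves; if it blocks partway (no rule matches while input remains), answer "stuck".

(p, xzxz, Z)
  read x, top Z: go to r, push AZ → (r, zxz, AZ)
  read z, top A: go to p, push ε → (p, xz, Z)
  read x, top Z: go to r, push AZ → (r, z, AZ)
  read z, top A: go to p, push ε → (p, ε, Z)
All input consumed; M is in state p.

p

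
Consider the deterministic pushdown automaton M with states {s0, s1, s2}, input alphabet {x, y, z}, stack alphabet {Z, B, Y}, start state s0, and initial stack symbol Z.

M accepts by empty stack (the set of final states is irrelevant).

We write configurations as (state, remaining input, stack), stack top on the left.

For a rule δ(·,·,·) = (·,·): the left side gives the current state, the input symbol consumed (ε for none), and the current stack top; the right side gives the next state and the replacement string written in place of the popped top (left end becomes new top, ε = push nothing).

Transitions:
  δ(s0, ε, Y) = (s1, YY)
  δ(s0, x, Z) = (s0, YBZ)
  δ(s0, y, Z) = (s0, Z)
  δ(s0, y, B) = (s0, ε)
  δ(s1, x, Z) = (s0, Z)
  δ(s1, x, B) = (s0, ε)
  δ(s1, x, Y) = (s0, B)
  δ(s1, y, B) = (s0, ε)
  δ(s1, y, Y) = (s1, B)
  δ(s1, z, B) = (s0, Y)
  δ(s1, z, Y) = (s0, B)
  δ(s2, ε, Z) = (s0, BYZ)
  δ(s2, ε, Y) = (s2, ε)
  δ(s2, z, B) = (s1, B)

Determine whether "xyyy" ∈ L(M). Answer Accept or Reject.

Reject

(s0, xyyy, Z)
  read x, top Z: go to s0, push YBZ → (s0, yyy, YBZ)
  ε-move, top Y: go to s1, push YY → (s1, yyy, YYBZ)
  read y, top Y: go to s1, push B → (s1, yy, BYBZ)
  read y, top B: go to s0, push ε → (s0, y, YBZ)
  ε-move, top Y: go to s1, push YY → (s1, y, YYBZ)
  read y, top Y: go to s1, push B → (s1, ε, BYBZ)
All input consumed; stack is BYBZ, not empty, and no further ε-move applies.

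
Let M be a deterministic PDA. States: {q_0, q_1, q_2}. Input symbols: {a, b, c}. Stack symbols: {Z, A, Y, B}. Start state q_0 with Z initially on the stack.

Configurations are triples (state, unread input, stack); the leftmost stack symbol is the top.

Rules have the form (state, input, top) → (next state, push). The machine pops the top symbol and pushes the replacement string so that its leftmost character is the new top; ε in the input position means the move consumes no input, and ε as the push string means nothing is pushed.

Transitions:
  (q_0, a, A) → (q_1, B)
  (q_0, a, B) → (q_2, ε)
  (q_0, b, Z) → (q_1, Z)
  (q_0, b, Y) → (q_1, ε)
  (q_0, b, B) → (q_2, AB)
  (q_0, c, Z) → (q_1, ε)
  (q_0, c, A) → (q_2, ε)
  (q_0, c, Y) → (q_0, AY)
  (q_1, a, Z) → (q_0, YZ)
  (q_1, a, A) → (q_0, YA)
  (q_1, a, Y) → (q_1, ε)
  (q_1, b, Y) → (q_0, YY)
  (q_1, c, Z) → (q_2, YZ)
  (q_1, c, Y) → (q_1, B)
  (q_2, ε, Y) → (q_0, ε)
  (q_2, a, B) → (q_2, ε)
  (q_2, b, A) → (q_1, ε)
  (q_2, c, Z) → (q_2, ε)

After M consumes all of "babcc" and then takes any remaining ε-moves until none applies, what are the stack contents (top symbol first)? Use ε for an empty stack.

ε

(q_0, babcc, Z)
  read b, top Z: go to q_1, push Z → (q_1, abcc, Z)
  read a, top Z: go to q_0, push YZ → (q_0, bcc, YZ)
  read b, top Y: go to q_1, push ε → (q_1, cc, Z)
  read c, top Z: go to q_2, push YZ → (q_2, c, YZ)
  ε-move, top Y: go to q_0, push ε → (q_0, c, Z)
  read c, top Z: go to q_1, push ε → (q_1, ε, ε)
All input consumed in state q_1 with stack ε.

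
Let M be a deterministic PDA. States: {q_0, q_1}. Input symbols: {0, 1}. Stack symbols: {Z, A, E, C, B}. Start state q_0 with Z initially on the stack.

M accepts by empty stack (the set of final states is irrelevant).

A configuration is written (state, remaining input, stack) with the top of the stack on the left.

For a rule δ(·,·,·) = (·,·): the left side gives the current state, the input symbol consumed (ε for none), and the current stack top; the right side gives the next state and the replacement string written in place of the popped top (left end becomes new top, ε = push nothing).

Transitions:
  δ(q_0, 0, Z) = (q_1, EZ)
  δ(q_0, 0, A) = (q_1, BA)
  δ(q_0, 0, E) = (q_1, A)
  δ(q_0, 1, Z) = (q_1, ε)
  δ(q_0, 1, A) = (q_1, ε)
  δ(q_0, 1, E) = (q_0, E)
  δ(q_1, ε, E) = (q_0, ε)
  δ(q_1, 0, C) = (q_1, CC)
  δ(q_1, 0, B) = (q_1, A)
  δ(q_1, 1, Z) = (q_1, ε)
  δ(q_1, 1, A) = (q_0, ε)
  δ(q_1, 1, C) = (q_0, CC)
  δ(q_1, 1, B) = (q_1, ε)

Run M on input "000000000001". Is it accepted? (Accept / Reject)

Accept

(q_0, 000000000001, Z) ⊢ (q_1, 00000000001, EZ) ⊢ (q_0, 00000000001, Z) ⊢ (q_1, 0000000001, EZ) ⊢ (q_0, 0000000001, Z) ⊢ (q_1, 000000001, EZ) ⊢ (q_0, 000000001, Z) ⊢ (q_1, 00000001, EZ) ⊢ (q_0, 00000001, Z) ⊢ (q_1, 0000001, EZ) ⊢ (q_0, 0000001, Z) ⊢ (q_1, 000001, EZ) ⊢ (q_0, 000001, Z) ⊢ (q_1, 00001, EZ) ⊢ (q_0, 00001, Z) ⊢ (q_1, 0001, EZ) ⊢ (q_0, 0001, Z) ⊢ (q_1, 001, EZ) ⊢ (q_0, 001, Z) ⊢ (q_1, 01, EZ) ⊢ (q_0, 01, Z) ⊢ (q_1, 1, EZ) ⊢ (q_0, 1, Z) ⊢ (q_1, ε, ε)
All input consumed and the stack is empty.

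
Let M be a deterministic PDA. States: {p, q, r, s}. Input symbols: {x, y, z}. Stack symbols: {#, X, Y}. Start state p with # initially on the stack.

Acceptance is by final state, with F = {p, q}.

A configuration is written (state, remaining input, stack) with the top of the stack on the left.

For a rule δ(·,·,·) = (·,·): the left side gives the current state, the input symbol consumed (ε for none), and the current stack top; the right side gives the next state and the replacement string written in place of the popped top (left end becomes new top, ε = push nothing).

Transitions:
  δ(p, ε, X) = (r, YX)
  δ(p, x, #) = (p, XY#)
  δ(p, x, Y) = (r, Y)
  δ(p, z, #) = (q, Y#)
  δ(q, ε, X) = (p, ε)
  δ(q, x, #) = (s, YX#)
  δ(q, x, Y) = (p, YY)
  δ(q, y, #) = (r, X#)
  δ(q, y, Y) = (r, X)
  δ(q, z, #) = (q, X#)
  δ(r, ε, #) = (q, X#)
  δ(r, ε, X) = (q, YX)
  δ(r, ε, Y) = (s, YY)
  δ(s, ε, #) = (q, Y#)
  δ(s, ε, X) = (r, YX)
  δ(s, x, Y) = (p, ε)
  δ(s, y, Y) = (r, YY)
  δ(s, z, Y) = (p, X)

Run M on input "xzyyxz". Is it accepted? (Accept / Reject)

(p, xzyyxz, #) ⊢ (p, zyyxz, XY#) ⊢ (r, zyyxz, YXY#) ⊢ (s, zyyxz, YYXY#) ⊢ (p, yyxz, XYXY#) ⊢ (r, yyxz, YXYXY#) ⊢ (s, yyxz, YYXYXY#) ⊢ (r, yxz, YYYXYXY#) ⊢ (s, yxz, YYYYXYXY#) ⊢ (r, xz, YYYYYXYXY#) ⊢ (s, xz, YYYYYYXYXY#) ⊢ (p, z, YYYYYXYXY#)
No transition applies at (p, z, YYYYYXYXY#); input not fully consumed.

Reject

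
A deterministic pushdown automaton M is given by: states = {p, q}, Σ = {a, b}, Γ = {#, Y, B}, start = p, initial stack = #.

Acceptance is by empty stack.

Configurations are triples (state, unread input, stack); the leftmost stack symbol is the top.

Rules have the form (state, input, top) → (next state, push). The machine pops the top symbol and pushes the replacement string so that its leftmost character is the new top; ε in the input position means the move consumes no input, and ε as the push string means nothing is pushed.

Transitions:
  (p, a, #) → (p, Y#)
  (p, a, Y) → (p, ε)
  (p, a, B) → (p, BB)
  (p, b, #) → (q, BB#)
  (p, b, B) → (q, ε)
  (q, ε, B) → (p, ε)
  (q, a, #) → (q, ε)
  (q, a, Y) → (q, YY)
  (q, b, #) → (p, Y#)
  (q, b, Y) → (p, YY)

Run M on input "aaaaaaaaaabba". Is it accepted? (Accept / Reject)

(p, aaaaaaaaaabba, #)
  read a, top #: go to p, push Y# → (p, aaaaaaaaabba, Y#)
  read a, top Y: go to p, push ε → (p, aaaaaaaabba, #)
  read a, top #: go to p, push Y# → (p, aaaaaaabba, Y#)
  read a, top Y: go to p, push ε → (p, aaaaaabba, #)
  read a, top #: go to p, push Y# → (p, aaaaabba, Y#)
  read a, top Y: go to p, push ε → (p, aaaabba, #)
  read a, top #: go to p, push Y# → (p, aaabba, Y#)
  read a, top Y: go to p, push ε → (p, aabba, #)
  read a, top #: go to p, push Y# → (p, abba, Y#)
  read a, top Y: go to p, push ε → (p, bba, #)
  read b, top #: go to q, push BB# → (q, ba, BB#)
  ε-move, top B: go to p, push ε → (p, ba, B#)
  read b, top B: go to q, push ε → (q, a, #)
  read a, top #: go to q, push ε → (q, ε, ε)
All input consumed and the stack is empty.

Accept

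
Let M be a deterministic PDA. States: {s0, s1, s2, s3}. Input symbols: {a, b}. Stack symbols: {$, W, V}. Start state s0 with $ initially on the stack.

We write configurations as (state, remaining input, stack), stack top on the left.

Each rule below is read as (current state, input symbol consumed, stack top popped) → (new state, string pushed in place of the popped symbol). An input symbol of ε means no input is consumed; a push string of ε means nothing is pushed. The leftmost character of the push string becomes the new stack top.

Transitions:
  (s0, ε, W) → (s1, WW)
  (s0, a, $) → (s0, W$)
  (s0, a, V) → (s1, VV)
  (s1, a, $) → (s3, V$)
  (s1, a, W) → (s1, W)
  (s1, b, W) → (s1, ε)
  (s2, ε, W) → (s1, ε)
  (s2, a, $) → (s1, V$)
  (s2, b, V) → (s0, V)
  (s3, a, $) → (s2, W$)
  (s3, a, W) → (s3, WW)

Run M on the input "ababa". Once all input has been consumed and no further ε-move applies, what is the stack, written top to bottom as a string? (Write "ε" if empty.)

V$

(s0, ababa, $) ⊢ (s0, baba, W$) ⊢ (s1, baba, WW$) ⊢ (s1, aba, W$) ⊢ (s1, ba, W$) ⊢ (s1, a, $) ⊢ (s3, ε, V$)
All input consumed in state s3 with stack V$.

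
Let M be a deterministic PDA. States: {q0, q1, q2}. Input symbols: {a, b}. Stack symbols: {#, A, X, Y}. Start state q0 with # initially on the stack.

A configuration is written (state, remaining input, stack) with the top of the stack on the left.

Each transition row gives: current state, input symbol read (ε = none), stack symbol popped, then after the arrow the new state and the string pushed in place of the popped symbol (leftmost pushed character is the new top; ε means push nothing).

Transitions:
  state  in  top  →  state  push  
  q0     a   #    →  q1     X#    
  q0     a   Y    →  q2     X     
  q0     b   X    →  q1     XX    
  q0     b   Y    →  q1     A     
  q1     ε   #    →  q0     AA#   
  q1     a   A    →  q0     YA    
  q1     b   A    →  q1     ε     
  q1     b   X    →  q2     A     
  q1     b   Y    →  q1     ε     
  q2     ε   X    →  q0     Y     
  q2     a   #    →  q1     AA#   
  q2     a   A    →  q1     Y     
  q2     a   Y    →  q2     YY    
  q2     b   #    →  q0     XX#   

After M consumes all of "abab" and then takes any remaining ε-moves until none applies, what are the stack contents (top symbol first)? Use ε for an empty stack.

AA#

(q0, abab, #) ⊢ (q1, bab, X#) ⊢ (q2, ab, A#) ⊢ (q1, b, Y#) ⊢ (q1, ε, #) ⊢ (q0, ε, AA#)
All input consumed in state q0 with stack AA#.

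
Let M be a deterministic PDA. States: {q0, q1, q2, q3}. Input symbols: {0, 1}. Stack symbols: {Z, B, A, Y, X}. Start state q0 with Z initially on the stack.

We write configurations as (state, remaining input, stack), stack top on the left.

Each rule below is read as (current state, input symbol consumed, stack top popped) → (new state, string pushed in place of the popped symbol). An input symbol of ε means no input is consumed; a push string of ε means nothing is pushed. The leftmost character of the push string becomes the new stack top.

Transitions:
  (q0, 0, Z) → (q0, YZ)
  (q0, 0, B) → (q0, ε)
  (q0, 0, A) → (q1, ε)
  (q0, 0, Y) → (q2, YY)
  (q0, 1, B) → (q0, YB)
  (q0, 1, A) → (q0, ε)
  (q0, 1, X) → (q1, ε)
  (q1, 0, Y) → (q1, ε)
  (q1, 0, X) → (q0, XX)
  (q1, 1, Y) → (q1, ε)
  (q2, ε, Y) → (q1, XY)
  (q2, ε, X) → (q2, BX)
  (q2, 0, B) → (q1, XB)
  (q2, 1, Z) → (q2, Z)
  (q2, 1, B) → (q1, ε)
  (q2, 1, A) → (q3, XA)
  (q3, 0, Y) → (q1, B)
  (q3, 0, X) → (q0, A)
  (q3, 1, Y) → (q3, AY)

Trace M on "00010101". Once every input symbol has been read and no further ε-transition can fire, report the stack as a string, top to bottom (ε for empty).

(q0, 00010101, Z)
  read 0, top Z: go to q0, push YZ → (q0, 0010101, YZ)
  read 0, top Y: go to q2, push YY → (q2, 010101, YYZ)
  ε-move, top Y: go to q1, push XY → (q1, 010101, XYYZ)
  read 0, top X: go to q0, push XX → (q0, 10101, XXYYZ)
  read 1, top X: go to q1, push ε → (q1, 0101, XYYZ)
  read 0, top X: go to q0, push XX → (q0, 101, XXYYZ)
  read 1, top X: go to q1, push ε → (q1, 01, XYYZ)
  read 0, top X: go to q0, push XX → (q0, 1, XXYYZ)
  read 1, top X: go to q1, push ε → (q1, ε, XYYZ)
All input consumed in state q1 with stack XYYZ.

XYYZ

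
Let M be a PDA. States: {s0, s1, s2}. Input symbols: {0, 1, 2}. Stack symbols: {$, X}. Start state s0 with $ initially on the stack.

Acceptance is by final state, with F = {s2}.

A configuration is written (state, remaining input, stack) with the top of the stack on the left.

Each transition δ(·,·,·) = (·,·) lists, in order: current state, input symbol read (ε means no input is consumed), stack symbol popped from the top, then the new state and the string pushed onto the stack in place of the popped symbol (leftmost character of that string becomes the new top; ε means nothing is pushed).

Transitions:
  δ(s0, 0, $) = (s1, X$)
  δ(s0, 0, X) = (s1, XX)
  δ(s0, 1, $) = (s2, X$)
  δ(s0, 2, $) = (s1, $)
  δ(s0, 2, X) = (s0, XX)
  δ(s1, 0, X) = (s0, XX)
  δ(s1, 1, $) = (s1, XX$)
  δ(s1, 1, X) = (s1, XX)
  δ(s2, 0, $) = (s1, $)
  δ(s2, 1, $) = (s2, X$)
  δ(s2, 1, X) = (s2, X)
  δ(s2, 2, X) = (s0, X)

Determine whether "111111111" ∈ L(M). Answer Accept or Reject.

One accepting computation: (s0, 111111111, $) ⊢ (s2, 11111111, X$) ⊢ (s2, 1111111, X$) ⊢ (s2, 111111, X$) ⊢ (s2, 11111, X$) ⊢ (s2, 1111, X$) ⊢ (s2, 111, X$) ⊢ (s2, 11, X$) ⊢ (s2, 1, X$) ⊢ (s2, ε, X$)
All input consumed and state s2 ∈ F.

Accept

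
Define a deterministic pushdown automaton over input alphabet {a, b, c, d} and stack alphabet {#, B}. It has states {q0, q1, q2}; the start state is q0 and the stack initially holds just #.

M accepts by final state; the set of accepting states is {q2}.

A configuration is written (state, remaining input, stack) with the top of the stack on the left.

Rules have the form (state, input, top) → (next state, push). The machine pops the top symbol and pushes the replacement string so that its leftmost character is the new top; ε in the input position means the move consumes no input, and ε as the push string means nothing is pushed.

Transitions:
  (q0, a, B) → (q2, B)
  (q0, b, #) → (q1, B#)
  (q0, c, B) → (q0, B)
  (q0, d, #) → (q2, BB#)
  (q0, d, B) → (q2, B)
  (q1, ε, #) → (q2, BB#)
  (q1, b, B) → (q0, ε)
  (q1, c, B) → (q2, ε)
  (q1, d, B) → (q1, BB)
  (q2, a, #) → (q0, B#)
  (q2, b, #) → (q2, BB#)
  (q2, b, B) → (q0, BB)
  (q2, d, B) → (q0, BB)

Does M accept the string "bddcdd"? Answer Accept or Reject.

Accept

(q0, bddcdd, #) ⊢ (q1, ddcdd, B#) ⊢ (q1, dcdd, BB#) ⊢ (q1, cdd, BBB#) ⊢ (q2, dd, BB#) ⊢ (q0, d, BBB#) ⊢ (q2, ε, BBB#)
All input consumed; state q2 ∈ F.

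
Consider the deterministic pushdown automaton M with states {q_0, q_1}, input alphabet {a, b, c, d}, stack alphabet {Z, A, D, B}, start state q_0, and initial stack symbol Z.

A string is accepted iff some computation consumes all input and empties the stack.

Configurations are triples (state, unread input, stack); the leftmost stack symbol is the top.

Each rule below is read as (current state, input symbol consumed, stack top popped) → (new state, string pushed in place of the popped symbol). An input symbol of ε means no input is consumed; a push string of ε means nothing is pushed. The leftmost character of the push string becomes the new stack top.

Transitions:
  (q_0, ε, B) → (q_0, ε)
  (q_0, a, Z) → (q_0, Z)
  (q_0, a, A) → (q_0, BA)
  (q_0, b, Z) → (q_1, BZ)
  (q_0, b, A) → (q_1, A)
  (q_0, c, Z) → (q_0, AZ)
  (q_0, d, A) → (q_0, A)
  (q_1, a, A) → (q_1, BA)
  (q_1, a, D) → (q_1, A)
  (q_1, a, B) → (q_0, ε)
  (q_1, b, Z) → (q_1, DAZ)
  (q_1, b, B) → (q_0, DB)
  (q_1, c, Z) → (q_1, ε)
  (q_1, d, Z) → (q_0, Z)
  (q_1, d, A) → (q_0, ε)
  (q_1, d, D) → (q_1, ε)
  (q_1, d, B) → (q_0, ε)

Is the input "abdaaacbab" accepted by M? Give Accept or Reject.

Reject

(q_0, abdaaacbab, Z)
  read a, top Z: go to q_0, push Z → (q_0, bdaaacbab, Z)
  read b, top Z: go to q_1, push BZ → (q_1, daaacbab, BZ)
  read d, top B: go to q_0, push ε → (q_0, aaacbab, Z)
  read a, top Z: go to q_0, push Z → (q_0, aacbab, Z)
  read a, top Z: go to q_0, push Z → (q_0, acbab, Z)
  read a, top Z: go to q_0, push Z → (q_0, cbab, Z)
  read c, top Z: go to q_0, push AZ → (q_0, bab, AZ)
  read b, top A: go to q_1, push A → (q_1, ab, AZ)
  read a, top A: go to q_1, push BA → (q_1, b, BAZ)
  read b, top B: go to q_0, push DB → (q_0, ε, DBAZ)
All input consumed; stack is DBAZ, not empty, and no further ε-move applies.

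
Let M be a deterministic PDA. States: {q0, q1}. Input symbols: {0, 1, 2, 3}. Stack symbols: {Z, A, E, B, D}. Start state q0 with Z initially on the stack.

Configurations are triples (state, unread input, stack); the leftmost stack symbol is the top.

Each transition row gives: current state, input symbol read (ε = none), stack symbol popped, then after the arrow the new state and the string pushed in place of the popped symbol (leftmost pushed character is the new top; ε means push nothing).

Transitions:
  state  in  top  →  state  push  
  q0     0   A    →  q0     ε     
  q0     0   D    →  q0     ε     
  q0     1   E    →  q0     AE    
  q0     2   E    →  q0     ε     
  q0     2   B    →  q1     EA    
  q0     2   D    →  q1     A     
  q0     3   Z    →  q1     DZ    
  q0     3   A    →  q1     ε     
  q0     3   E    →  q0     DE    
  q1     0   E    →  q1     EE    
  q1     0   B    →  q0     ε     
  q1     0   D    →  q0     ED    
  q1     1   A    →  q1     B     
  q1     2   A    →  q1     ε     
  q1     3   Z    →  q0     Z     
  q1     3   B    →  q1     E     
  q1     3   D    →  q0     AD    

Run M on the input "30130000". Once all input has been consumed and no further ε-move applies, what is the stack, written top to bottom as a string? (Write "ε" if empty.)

EEEEEDZ

(q0, 30130000, Z) ⊢ (q1, 0130000, DZ) ⊢ (q0, 130000, EDZ) ⊢ (q0, 30000, AEDZ) ⊢ (q1, 0000, EDZ) ⊢ (q1, 000, EEDZ) ⊢ (q1, 00, EEEDZ) ⊢ (q1, 0, EEEEDZ) ⊢ (q1, ε, EEEEEDZ)
All input consumed in state q1 with stack EEEEEDZ.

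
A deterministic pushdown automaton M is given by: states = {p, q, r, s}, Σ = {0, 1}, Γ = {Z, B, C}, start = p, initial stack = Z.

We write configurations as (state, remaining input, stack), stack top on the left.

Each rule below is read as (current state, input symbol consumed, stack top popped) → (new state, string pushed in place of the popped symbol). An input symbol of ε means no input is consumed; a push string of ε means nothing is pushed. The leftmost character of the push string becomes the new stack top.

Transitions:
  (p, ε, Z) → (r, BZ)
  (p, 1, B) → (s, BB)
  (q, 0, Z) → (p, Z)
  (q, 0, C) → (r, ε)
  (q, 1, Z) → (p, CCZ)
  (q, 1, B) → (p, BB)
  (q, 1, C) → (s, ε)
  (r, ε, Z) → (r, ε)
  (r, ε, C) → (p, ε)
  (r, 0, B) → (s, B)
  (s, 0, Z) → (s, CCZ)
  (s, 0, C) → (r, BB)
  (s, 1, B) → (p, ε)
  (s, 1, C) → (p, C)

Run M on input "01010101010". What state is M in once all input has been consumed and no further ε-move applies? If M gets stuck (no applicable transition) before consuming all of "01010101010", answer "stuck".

(p, 01010101010, Z)
  ε-move, top Z: go to r, push BZ → (r, 01010101010, BZ)
  read 0, top B: go to s, push B → (s, 1010101010, BZ)
  read 1, top B: go to p, push ε → (p, 010101010, Z)
  ε-move, top Z: go to r, push BZ → (r, 010101010, BZ)
  read 0, top B: go to s, push B → (s, 10101010, BZ)
  read 1, top B: go to p, push ε → (p, 0101010, Z)
  ε-move, top Z: go to r, push BZ → (r, 0101010, BZ)
  read 0, top B: go to s, push B → (s, 101010, BZ)
  read 1, top B: go to p, push ε → (p, 01010, Z)
  ε-move, top Z: go to r, push BZ → (r, 01010, BZ)
  read 0, top B: go to s, push B → (s, 1010, BZ)
  read 1, top B: go to p, push ε → (p, 010, Z)
  ε-move, top Z: go to r, push BZ → (r, 010, BZ)
  read 0, top B: go to s, push B → (s, 10, BZ)
  read 1, top B: go to p, push ε → (p, 0, Z)
  ε-move, top Z: go to r, push BZ → (r, 0, BZ)
  read 0, top B: go to s, push B → (s, ε, BZ)
All input consumed; M is in state s.

s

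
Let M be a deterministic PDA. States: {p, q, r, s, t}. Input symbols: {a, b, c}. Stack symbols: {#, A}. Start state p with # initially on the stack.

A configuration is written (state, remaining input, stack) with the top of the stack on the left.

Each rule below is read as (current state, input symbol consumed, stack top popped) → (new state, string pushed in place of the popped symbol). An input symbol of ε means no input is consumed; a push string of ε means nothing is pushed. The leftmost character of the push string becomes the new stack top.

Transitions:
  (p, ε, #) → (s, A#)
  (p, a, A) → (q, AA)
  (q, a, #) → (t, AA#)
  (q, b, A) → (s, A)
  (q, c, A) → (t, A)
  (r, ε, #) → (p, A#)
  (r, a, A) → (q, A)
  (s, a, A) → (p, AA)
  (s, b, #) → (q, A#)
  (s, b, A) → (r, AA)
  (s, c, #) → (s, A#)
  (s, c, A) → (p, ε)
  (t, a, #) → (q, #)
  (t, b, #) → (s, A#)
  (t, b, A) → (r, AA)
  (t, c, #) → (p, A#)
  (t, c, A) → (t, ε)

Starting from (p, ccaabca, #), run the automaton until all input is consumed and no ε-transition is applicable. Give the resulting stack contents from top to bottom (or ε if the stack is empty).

(p, ccaabca, #)
  ε-move, top #: go to s, push A# → (s, ccaabca, A#)
  read c, top A: go to p, push ε → (p, caabca, #)
  ε-move, top #: go to s, push A# → (s, caabca, A#)
  read c, top A: go to p, push ε → (p, aabca, #)
  ε-move, top #: go to s, push A# → (s, aabca, A#)
  read a, top A: go to p, push AA → (p, abca, AA#)
  read a, top A: go to q, push AA → (q, bca, AAA#)
  read b, top A: go to s, push A → (s, ca, AAA#)
  read c, top A: go to p, push ε → (p, a, AA#)
  read a, top A: go to q, push AA → (q, ε, AAA#)
All input consumed in state q with stack AAA#.

AAA#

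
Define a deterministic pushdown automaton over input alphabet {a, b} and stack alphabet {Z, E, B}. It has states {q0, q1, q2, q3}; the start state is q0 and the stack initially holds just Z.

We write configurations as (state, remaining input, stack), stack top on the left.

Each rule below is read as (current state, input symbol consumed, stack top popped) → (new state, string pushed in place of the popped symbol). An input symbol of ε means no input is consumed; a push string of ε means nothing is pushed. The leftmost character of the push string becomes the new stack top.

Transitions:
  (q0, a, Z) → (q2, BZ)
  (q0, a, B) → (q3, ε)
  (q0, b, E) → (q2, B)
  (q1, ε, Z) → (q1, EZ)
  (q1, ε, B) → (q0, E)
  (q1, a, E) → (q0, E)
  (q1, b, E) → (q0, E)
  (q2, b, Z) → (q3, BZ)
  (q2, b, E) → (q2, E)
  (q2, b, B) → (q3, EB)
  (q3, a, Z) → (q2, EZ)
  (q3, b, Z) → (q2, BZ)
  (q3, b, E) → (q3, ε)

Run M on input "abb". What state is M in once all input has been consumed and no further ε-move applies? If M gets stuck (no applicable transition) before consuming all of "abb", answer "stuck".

q3

(q0, abb, Z) ⊢ (q2, bb, BZ) ⊢ (q3, b, EBZ) ⊢ (q3, ε, BZ)
All input consumed; M is in state q3.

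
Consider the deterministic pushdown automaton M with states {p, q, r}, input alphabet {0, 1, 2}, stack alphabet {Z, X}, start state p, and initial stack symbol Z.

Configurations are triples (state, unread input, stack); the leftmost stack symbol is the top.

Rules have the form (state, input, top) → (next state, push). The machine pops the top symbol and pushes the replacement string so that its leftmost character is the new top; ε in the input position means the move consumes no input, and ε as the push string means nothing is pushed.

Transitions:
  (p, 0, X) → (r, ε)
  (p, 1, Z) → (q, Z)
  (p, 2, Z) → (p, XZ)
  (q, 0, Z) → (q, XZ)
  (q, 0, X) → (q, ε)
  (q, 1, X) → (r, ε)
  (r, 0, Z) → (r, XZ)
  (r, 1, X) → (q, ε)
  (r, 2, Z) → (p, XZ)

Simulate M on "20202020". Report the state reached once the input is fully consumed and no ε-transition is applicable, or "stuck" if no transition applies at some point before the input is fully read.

r

(p, 20202020, Z)
  read 2, top Z: go to p, push XZ → (p, 0202020, XZ)
  read 0, top X: go to r, push ε → (r, 202020, Z)
  read 2, top Z: go to p, push XZ → (p, 02020, XZ)
  read 0, top X: go to r, push ε → (r, 2020, Z)
  read 2, top Z: go to p, push XZ → (p, 020, XZ)
  read 0, top X: go to r, push ε → (r, 20, Z)
  read 2, top Z: go to p, push XZ → (p, 0, XZ)
  read 0, top X: go to r, push ε → (r, ε, Z)
All input consumed; M is in state r.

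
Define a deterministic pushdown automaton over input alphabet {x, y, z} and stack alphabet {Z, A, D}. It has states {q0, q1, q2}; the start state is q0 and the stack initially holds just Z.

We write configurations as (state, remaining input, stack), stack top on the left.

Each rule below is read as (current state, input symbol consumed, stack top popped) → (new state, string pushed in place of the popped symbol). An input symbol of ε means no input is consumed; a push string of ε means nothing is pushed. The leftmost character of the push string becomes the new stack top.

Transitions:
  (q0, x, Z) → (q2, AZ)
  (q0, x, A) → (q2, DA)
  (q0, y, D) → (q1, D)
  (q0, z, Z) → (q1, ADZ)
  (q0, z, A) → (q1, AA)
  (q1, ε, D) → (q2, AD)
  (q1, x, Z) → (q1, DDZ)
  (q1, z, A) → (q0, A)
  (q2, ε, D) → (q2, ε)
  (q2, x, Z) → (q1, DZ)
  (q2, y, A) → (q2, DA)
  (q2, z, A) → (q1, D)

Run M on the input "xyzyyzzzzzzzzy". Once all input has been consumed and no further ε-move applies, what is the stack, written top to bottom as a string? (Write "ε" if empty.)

ADDDDDDDDDZ

(q0, xyzyyzzzzzzzzy, Z)
  read x, top Z: go to q2, push AZ → (q2, yzyyzzzzzzzzy, AZ)
  read y, top A: go to q2, push DA → (q2, zyyzzzzzzzzy, DAZ)
  ε-move, top D: go to q2, push ε → (q2, zyyzzzzzzzzy, AZ)
  read z, top A: go to q1, push D → (q1, yyzzzzzzzzy, DZ)
  ε-move, top D: go to q2, push AD → (q2, yyzzzzzzzzy, ADZ)
  read y, top A: go to q2, push DA → (q2, yzzzzzzzzy, DADZ)
  ε-move, top D: go to q2, push ε → (q2, yzzzzzzzzy, ADZ)
  read y, top A: go to q2, push DA → (q2, zzzzzzzzy, DADZ)
  ε-move, top D: go to q2, push ε → (q2, zzzzzzzzy, ADZ)
  read z, top A: go to q1, push D → (q1, zzzzzzzy, DDZ)
  ε-move, top D: go to q2, push AD → (q2, zzzzzzzy, ADDZ)
  read z, top A: go to q1, push D → (q1, zzzzzzy, DDDZ)
  ε-move, top D: go to q2, push AD → (q2, zzzzzzy, ADDDZ)
  read z, top A: go to q1, push D → (q1, zzzzzy, DDDDZ)
  ε-move, top D: go to q2, push AD → (q2, zzzzzy, ADDDDZ)
  read z, top A: go to q1, push D → (q1, zzzzy, DDDDDZ)
  ε-move, top D: go to q2, push AD → (q2, zzzzy, ADDDDDZ)
  read z, top A: go to q1, push D → (q1, zzzy, DDDDDDZ)
  ε-move, top D: go to q2, push AD → (q2, zzzy, ADDDDDDZ)
  read z, top A: go to q1, push D → (q1, zzy, DDDDDDDZ)
  ε-move, top D: go to q2, push AD → (q2, zzy, ADDDDDDDZ)
  read z, top A: go to q1, push D → (q1, zy, DDDDDDDDZ)
  ε-move, top D: go to q2, push AD → (q2, zy, ADDDDDDDDZ)
  read z, top A: go to q1, push D → (q1, y, DDDDDDDDDZ)
  ε-move, top D: go to q2, push AD → (q2, y, ADDDDDDDDDZ)
  read y, top A: go to q2, push DA → (q2, ε, DADDDDDDDDDZ)
  ε-move, top D: go to q2, push ε → (q2, ε, ADDDDDDDDDZ)
All input consumed in state q2 with stack ADDDDDDDDDZ.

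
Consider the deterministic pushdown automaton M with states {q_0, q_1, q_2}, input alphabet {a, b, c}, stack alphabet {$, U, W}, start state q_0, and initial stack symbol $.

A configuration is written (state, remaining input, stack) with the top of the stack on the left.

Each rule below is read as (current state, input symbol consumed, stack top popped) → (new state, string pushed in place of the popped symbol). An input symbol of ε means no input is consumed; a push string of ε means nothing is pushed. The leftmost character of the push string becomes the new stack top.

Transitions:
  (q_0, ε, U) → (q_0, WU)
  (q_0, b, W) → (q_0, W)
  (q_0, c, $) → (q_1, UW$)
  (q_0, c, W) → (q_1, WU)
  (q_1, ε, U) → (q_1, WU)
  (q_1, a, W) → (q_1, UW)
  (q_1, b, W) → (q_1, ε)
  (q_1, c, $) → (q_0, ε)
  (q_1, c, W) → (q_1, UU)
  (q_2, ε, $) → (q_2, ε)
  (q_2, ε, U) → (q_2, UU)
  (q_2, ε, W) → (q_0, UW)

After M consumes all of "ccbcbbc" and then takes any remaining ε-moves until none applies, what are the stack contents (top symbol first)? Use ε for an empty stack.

(q_0, ccbcbbc, $)
  read c, top $: go to q_1, push UW$ → (q_1, cbcbbc, UW$)
  ε-move, top U: go to q_1, push WU → (q_1, cbcbbc, WUW$)
  read c, top W: go to q_1, push UU → (q_1, bcbbc, UUUW$)
  ε-move, top U: go to q_1, push WU → (q_1, bcbbc, WUUUW$)
  read b, top W: go to q_1, push ε → (q_1, cbbc, UUUW$)
  ε-move, top U: go to q_1, push WU → (q_1, cbbc, WUUUW$)
  read c, top W: go to q_1, push UU → (q_1, bbc, UUUUUW$)
  ε-move, top U: go to q_1, push WU → (q_1, bbc, WUUUUUW$)
  read b, top W: go to q_1, push ε → (q_1, bc, UUUUUW$)
  ε-move, top U: go to q_1, push WU → (q_1, bc, WUUUUUW$)
  read b, top W: go to q_1, push ε → (q_1, c, UUUUUW$)
  ε-move, top U: go to q_1, push WU → (q_1, c, WUUUUUW$)
  read c, top W: go to q_1, push UU → (q_1, ε, UUUUUUUW$)
  ε-move, top U: go to q_1, push WU → (q_1, ε, WUUUUUUUW$)
All input consumed in state q_1 with stack WUUUUUUUW$.

WUUUUUUUW$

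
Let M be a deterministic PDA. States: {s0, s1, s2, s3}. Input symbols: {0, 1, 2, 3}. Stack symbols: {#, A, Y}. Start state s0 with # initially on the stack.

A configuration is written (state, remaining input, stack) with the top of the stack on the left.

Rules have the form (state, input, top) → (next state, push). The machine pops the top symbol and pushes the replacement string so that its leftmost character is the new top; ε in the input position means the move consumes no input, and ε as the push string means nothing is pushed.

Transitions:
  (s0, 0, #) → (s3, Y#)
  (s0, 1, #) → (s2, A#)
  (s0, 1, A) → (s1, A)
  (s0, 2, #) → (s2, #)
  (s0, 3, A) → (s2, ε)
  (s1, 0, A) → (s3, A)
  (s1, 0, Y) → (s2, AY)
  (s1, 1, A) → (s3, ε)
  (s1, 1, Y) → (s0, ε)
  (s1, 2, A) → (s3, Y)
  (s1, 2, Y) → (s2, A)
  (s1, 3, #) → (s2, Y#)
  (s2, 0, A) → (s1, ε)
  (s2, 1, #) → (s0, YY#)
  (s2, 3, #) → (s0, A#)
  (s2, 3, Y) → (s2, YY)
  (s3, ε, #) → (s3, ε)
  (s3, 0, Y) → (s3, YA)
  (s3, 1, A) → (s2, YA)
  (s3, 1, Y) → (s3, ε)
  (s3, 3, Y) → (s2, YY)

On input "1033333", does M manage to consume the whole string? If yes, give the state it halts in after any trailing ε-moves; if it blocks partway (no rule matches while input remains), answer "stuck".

s2

(s0, 1033333, #)
  read 1, top #: go to s2, push A# → (s2, 033333, A#)
  read 0, top A: go to s1, push ε → (s1, 33333, #)
  read 3, top #: go to s2, push Y# → (s2, 3333, Y#)
  read 3, top Y: go to s2, push YY → (s2, 333, YY#)
  read 3, top Y: go to s2, push YY → (s2, 33, YYY#)
  read 3, top Y: go to s2, push YY → (s2, 3, YYYY#)
  read 3, top Y: go to s2, push YY → (s2, ε, YYYYY#)
All input consumed; M is in state s2.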